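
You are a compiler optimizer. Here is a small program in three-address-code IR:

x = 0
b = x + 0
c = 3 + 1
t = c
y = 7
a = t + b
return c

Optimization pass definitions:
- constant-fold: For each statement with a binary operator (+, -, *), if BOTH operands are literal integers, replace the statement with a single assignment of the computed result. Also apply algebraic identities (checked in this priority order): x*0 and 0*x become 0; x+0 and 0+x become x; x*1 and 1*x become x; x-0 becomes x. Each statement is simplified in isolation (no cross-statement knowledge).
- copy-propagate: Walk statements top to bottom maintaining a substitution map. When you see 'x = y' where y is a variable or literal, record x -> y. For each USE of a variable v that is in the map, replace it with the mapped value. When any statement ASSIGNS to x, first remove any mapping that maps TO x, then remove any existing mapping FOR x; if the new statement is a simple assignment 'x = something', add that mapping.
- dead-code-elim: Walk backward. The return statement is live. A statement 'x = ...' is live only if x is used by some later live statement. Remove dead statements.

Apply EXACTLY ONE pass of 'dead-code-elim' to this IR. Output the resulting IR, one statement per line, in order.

Answer: c = 3 + 1
return c

Derivation:
Applying dead-code-elim statement-by-statement:
  [7] return c  -> KEEP (return); live=['c']
  [6] a = t + b  -> DEAD (a not live)
  [5] y = 7  -> DEAD (y not live)
  [4] t = c  -> DEAD (t not live)
  [3] c = 3 + 1  -> KEEP; live=[]
  [2] b = x + 0  -> DEAD (b not live)
  [1] x = 0  -> DEAD (x not live)
Result (2 stmts):
  c = 3 + 1
  return c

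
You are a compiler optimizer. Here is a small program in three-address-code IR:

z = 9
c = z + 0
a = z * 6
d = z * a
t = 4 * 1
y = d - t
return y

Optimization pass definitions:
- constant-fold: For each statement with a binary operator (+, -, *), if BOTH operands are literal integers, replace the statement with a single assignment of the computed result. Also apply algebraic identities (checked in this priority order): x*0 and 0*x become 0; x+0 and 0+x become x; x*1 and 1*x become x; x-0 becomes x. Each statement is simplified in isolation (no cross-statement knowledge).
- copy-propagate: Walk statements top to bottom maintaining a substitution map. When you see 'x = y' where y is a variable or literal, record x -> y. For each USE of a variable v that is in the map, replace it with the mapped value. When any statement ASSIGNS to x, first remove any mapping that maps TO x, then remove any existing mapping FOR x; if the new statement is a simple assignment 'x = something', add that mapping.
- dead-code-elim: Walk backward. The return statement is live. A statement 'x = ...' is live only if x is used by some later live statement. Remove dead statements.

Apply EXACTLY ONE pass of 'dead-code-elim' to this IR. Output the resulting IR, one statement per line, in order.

Applying dead-code-elim statement-by-statement:
  [7] return y  -> KEEP (return); live=['y']
  [6] y = d - t  -> KEEP; live=['d', 't']
  [5] t = 4 * 1  -> KEEP; live=['d']
  [4] d = z * a  -> KEEP; live=['a', 'z']
  [3] a = z * 6  -> KEEP; live=['z']
  [2] c = z + 0  -> DEAD (c not live)
  [1] z = 9  -> KEEP; live=[]
Result (6 stmts):
  z = 9
  a = z * 6
  d = z * a
  t = 4 * 1
  y = d - t
  return y

Answer: z = 9
a = z * 6
d = z * a
t = 4 * 1
y = d - t
return y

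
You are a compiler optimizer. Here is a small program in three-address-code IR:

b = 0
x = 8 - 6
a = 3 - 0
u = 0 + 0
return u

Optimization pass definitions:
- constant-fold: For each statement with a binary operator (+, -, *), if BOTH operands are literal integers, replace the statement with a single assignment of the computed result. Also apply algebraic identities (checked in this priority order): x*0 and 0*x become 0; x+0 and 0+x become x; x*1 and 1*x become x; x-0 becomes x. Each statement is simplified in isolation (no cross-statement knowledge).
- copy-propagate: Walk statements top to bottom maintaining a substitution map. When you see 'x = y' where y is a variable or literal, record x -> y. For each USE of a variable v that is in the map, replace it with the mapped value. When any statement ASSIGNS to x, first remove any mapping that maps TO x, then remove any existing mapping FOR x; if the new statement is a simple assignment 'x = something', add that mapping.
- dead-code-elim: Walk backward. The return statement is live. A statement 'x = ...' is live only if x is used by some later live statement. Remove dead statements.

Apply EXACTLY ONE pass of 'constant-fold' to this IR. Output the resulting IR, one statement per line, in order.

Answer: b = 0
x = 2
a = 3
u = 0
return u

Derivation:
Applying constant-fold statement-by-statement:
  [1] b = 0  (unchanged)
  [2] x = 8 - 6  -> x = 2
  [3] a = 3 - 0  -> a = 3
  [4] u = 0 + 0  -> u = 0
  [5] return u  (unchanged)
Result (5 stmts):
  b = 0
  x = 2
  a = 3
  u = 0
  return u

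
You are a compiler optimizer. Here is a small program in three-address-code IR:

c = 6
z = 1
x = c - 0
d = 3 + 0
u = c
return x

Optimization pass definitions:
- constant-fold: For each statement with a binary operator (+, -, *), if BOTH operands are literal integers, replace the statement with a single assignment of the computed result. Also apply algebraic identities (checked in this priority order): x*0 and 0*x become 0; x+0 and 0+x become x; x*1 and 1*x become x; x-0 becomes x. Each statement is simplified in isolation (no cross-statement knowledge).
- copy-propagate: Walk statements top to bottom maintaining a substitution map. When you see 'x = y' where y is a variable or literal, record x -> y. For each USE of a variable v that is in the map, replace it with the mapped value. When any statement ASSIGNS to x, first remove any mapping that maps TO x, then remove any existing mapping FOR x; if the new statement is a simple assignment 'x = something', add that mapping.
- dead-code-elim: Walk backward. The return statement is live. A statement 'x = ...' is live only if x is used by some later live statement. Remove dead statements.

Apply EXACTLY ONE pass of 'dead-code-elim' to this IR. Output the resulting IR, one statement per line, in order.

Answer: c = 6
x = c - 0
return x

Derivation:
Applying dead-code-elim statement-by-statement:
  [6] return x  -> KEEP (return); live=['x']
  [5] u = c  -> DEAD (u not live)
  [4] d = 3 + 0  -> DEAD (d not live)
  [3] x = c - 0  -> KEEP; live=['c']
  [2] z = 1  -> DEAD (z not live)
  [1] c = 6  -> KEEP; live=[]
Result (3 stmts):
  c = 6
  x = c - 0
  return x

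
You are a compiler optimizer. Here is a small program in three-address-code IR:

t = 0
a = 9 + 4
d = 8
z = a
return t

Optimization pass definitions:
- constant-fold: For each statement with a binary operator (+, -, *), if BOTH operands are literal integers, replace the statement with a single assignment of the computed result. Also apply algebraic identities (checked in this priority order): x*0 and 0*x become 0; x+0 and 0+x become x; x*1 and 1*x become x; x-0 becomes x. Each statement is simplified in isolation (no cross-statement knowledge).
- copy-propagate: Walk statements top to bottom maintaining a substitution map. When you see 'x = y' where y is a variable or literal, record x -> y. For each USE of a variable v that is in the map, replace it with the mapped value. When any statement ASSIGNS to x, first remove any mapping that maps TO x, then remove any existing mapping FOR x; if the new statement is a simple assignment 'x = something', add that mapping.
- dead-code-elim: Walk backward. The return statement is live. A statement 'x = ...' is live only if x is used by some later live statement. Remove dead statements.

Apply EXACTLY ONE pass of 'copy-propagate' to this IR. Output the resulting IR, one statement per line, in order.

Answer: t = 0
a = 9 + 4
d = 8
z = a
return 0

Derivation:
Applying copy-propagate statement-by-statement:
  [1] t = 0  (unchanged)
  [2] a = 9 + 4  (unchanged)
  [3] d = 8  (unchanged)
  [4] z = a  (unchanged)
  [5] return t  -> return 0
Result (5 stmts):
  t = 0
  a = 9 + 4
  d = 8
  z = a
  return 0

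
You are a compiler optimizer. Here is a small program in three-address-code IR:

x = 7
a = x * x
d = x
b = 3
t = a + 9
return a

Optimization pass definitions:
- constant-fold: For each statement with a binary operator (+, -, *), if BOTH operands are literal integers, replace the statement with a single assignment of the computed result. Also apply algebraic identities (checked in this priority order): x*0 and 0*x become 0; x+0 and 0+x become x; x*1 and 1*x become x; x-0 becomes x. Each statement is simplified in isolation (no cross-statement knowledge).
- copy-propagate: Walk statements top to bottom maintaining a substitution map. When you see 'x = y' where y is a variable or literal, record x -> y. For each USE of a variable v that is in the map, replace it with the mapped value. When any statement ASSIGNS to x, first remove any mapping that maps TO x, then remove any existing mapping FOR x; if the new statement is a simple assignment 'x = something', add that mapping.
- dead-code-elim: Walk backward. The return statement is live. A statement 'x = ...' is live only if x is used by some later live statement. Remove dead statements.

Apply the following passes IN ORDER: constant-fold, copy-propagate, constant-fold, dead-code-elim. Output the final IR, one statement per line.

Answer: a = 49
return a

Derivation:
Initial IR:
  x = 7
  a = x * x
  d = x
  b = 3
  t = a + 9
  return a
After constant-fold (6 stmts):
  x = 7
  a = x * x
  d = x
  b = 3
  t = a + 9
  return a
After copy-propagate (6 stmts):
  x = 7
  a = 7 * 7
  d = 7
  b = 3
  t = a + 9
  return a
After constant-fold (6 stmts):
  x = 7
  a = 49
  d = 7
  b = 3
  t = a + 9
  return a
After dead-code-elim (2 stmts):
  a = 49
  return a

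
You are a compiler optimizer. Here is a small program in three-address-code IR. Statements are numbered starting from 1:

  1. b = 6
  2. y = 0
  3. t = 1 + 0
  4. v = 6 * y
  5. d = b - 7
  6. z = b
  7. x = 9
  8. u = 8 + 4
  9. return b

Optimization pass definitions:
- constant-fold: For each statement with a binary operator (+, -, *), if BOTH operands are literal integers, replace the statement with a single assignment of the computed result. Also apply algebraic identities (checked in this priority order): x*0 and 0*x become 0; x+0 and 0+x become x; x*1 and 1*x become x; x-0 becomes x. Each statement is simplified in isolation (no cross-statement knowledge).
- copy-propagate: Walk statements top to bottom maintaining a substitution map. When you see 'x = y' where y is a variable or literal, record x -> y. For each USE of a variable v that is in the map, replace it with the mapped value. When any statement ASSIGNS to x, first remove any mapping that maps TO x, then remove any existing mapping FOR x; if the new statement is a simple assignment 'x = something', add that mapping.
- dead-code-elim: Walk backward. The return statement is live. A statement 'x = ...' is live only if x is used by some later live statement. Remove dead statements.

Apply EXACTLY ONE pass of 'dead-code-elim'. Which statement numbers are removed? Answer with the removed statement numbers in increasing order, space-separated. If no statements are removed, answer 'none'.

Answer: 2 3 4 5 6 7 8

Derivation:
Backward liveness scan:
Stmt 1 'b = 6': KEEP (b is live); live-in = []
Stmt 2 'y = 0': DEAD (y not in live set ['b'])
Stmt 3 't = 1 + 0': DEAD (t not in live set ['b'])
Stmt 4 'v = 6 * y': DEAD (v not in live set ['b'])
Stmt 5 'd = b - 7': DEAD (d not in live set ['b'])
Stmt 6 'z = b': DEAD (z not in live set ['b'])
Stmt 7 'x = 9': DEAD (x not in live set ['b'])
Stmt 8 'u = 8 + 4': DEAD (u not in live set ['b'])
Stmt 9 'return b': KEEP (return); live-in = ['b']
Removed statement numbers: [2, 3, 4, 5, 6, 7, 8]
Surviving IR:
  b = 6
  return b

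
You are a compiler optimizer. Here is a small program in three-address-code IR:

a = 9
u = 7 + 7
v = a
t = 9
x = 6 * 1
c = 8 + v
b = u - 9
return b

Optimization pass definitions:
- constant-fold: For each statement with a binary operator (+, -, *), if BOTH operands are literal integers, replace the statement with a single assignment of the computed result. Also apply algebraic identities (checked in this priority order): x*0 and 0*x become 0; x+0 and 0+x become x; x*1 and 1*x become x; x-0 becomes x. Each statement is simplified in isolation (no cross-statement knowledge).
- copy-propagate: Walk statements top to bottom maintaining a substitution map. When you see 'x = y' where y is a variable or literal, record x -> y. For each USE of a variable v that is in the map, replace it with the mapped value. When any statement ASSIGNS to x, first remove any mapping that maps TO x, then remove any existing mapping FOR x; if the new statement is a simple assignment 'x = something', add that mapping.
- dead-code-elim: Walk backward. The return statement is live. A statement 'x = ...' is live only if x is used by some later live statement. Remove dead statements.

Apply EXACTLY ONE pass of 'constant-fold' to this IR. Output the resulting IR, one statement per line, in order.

Answer: a = 9
u = 14
v = a
t = 9
x = 6
c = 8 + v
b = u - 9
return b

Derivation:
Applying constant-fold statement-by-statement:
  [1] a = 9  (unchanged)
  [2] u = 7 + 7  -> u = 14
  [3] v = a  (unchanged)
  [4] t = 9  (unchanged)
  [5] x = 6 * 1  -> x = 6
  [6] c = 8 + v  (unchanged)
  [7] b = u - 9  (unchanged)
  [8] return b  (unchanged)
Result (8 stmts):
  a = 9
  u = 14
  v = a
  t = 9
  x = 6
  c = 8 + v
  b = u - 9
  return b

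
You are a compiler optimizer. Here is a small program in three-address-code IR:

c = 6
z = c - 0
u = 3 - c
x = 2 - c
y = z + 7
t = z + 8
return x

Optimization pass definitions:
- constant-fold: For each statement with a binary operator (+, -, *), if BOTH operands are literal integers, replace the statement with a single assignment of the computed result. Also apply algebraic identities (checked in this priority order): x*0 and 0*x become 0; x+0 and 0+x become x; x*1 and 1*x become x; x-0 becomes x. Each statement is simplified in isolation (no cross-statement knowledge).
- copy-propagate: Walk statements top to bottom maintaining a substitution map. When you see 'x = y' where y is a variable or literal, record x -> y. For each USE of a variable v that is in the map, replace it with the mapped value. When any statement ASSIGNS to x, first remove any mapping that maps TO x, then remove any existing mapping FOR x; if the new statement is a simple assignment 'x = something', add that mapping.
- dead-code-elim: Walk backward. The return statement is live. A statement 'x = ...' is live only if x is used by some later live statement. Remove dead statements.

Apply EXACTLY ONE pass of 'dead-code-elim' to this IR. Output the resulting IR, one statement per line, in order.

Applying dead-code-elim statement-by-statement:
  [7] return x  -> KEEP (return); live=['x']
  [6] t = z + 8  -> DEAD (t not live)
  [5] y = z + 7  -> DEAD (y not live)
  [4] x = 2 - c  -> KEEP; live=['c']
  [3] u = 3 - c  -> DEAD (u not live)
  [2] z = c - 0  -> DEAD (z not live)
  [1] c = 6  -> KEEP; live=[]
Result (3 stmts):
  c = 6
  x = 2 - c
  return x

Answer: c = 6
x = 2 - c
return x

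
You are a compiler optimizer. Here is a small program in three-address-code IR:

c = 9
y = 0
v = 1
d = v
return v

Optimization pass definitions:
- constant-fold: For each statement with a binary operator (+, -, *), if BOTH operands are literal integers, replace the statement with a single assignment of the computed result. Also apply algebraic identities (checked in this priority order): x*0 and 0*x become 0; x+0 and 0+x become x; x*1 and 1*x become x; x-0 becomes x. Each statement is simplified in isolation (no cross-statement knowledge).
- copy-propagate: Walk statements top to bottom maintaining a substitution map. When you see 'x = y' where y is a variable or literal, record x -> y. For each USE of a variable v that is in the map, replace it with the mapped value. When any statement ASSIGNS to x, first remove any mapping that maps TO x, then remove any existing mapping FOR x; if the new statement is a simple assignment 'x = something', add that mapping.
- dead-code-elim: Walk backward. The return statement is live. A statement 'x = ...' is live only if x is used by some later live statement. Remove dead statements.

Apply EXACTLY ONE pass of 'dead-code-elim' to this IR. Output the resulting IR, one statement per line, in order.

Applying dead-code-elim statement-by-statement:
  [5] return v  -> KEEP (return); live=['v']
  [4] d = v  -> DEAD (d not live)
  [3] v = 1  -> KEEP; live=[]
  [2] y = 0  -> DEAD (y not live)
  [1] c = 9  -> DEAD (c not live)
Result (2 stmts):
  v = 1
  return v

Answer: v = 1
return v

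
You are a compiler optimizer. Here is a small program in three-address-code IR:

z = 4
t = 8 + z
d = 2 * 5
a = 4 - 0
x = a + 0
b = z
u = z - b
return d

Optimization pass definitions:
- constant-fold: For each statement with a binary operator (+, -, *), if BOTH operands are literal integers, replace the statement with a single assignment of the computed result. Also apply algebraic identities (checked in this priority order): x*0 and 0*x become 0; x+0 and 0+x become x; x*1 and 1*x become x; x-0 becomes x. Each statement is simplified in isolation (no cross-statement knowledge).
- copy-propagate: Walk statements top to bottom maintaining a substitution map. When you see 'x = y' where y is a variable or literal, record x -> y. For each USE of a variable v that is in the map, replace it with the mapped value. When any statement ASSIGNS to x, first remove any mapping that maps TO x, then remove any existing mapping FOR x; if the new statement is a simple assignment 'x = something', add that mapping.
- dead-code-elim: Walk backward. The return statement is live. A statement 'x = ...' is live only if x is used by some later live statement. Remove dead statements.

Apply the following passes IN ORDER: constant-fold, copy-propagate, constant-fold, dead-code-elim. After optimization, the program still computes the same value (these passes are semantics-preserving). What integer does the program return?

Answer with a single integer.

Initial IR:
  z = 4
  t = 8 + z
  d = 2 * 5
  a = 4 - 0
  x = a + 0
  b = z
  u = z - b
  return d
After constant-fold (8 stmts):
  z = 4
  t = 8 + z
  d = 10
  a = 4
  x = a
  b = z
  u = z - b
  return d
After copy-propagate (8 stmts):
  z = 4
  t = 8 + 4
  d = 10
  a = 4
  x = 4
  b = 4
  u = 4 - 4
  return 10
After constant-fold (8 stmts):
  z = 4
  t = 12
  d = 10
  a = 4
  x = 4
  b = 4
  u = 0
  return 10
After dead-code-elim (1 stmts):
  return 10
Evaluate:
  z = 4  =>  z = 4
  t = 8 + z  =>  t = 12
  d = 2 * 5  =>  d = 10
  a = 4 - 0  =>  a = 4
  x = a + 0  =>  x = 4
  b = z  =>  b = 4
  u = z - b  =>  u = 0
  return d = 10

Answer: 10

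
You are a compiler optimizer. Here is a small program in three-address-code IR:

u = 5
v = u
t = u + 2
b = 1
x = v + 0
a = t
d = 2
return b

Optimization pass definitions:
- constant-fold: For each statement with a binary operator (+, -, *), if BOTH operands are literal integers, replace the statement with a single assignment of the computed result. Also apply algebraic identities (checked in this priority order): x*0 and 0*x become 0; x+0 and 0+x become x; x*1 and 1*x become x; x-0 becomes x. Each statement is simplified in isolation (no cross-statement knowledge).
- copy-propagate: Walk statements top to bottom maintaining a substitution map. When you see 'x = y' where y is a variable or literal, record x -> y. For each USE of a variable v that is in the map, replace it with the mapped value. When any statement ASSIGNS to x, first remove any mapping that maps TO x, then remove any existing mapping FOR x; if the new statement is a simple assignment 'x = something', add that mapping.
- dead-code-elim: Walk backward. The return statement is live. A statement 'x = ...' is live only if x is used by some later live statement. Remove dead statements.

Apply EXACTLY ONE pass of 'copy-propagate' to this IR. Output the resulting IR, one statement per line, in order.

Applying copy-propagate statement-by-statement:
  [1] u = 5  (unchanged)
  [2] v = u  -> v = 5
  [3] t = u + 2  -> t = 5 + 2
  [4] b = 1  (unchanged)
  [5] x = v + 0  -> x = 5 + 0
  [6] a = t  (unchanged)
  [7] d = 2  (unchanged)
  [8] return b  -> return 1
Result (8 stmts):
  u = 5
  v = 5
  t = 5 + 2
  b = 1
  x = 5 + 0
  a = t
  d = 2
  return 1

Answer: u = 5
v = 5
t = 5 + 2
b = 1
x = 5 + 0
a = t
d = 2
return 1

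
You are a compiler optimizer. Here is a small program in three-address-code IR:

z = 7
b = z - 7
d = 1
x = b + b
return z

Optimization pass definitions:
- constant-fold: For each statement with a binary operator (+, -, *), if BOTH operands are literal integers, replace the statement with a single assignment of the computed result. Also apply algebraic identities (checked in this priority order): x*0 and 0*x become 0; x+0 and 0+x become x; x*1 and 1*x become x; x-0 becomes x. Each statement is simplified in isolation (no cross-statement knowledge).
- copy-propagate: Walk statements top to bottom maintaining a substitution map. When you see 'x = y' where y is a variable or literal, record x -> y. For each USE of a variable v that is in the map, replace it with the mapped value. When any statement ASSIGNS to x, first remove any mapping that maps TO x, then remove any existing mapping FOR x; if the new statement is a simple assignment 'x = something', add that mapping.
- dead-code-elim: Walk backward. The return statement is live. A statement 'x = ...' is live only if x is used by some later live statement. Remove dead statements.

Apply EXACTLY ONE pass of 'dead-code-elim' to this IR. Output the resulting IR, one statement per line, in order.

Applying dead-code-elim statement-by-statement:
  [5] return z  -> KEEP (return); live=['z']
  [4] x = b + b  -> DEAD (x not live)
  [3] d = 1  -> DEAD (d not live)
  [2] b = z - 7  -> DEAD (b not live)
  [1] z = 7  -> KEEP; live=[]
Result (2 stmts):
  z = 7
  return z

Answer: z = 7
return z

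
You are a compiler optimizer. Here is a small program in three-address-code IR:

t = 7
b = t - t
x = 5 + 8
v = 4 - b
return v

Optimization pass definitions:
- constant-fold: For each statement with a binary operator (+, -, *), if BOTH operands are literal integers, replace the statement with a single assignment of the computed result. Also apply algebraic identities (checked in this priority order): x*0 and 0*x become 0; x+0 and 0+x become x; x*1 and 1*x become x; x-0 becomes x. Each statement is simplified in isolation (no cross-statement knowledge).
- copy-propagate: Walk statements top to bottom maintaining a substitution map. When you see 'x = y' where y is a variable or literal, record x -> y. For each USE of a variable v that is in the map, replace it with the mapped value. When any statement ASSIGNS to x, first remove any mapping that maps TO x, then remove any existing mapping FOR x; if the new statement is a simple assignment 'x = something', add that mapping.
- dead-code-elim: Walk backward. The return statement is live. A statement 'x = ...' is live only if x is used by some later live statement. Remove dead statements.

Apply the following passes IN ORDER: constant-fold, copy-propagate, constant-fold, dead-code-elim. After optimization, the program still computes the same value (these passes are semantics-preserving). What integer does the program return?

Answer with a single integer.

Initial IR:
  t = 7
  b = t - t
  x = 5 + 8
  v = 4 - b
  return v
After constant-fold (5 stmts):
  t = 7
  b = t - t
  x = 13
  v = 4 - b
  return v
After copy-propagate (5 stmts):
  t = 7
  b = 7 - 7
  x = 13
  v = 4 - b
  return v
After constant-fold (5 stmts):
  t = 7
  b = 0
  x = 13
  v = 4 - b
  return v
After dead-code-elim (3 stmts):
  b = 0
  v = 4 - b
  return v
Evaluate:
  t = 7  =>  t = 7
  b = t - t  =>  b = 0
  x = 5 + 8  =>  x = 13
  v = 4 - b  =>  v = 4
  return v = 4

Answer: 4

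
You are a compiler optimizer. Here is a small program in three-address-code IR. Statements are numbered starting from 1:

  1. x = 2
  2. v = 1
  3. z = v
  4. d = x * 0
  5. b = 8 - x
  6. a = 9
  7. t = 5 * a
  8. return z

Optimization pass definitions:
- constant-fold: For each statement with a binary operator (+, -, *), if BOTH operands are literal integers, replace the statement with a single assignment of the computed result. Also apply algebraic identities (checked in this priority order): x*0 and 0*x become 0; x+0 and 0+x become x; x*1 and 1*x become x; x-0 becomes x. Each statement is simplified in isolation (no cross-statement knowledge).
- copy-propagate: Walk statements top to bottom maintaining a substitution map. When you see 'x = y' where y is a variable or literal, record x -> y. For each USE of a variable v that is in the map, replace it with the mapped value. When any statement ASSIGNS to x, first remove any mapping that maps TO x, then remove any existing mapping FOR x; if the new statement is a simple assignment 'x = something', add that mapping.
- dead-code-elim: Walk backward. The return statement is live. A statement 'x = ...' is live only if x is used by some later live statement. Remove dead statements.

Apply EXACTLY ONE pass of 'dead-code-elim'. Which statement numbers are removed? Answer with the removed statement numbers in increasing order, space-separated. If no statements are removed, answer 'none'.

Answer: 1 4 5 6 7

Derivation:
Backward liveness scan:
Stmt 1 'x = 2': DEAD (x not in live set [])
Stmt 2 'v = 1': KEEP (v is live); live-in = []
Stmt 3 'z = v': KEEP (z is live); live-in = ['v']
Stmt 4 'd = x * 0': DEAD (d not in live set ['z'])
Stmt 5 'b = 8 - x': DEAD (b not in live set ['z'])
Stmt 6 'a = 9': DEAD (a not in live set ['z'])
Stmt 7 't = 5 * a': DEAD (t not in live set ['z'])
Stmt 8 'return z': KEEP (return); live-in = ['z']
Removed statement numbers: [1, 4, 5, 6, 7]
Surviving IR:
  v = 1
  z = v
  return z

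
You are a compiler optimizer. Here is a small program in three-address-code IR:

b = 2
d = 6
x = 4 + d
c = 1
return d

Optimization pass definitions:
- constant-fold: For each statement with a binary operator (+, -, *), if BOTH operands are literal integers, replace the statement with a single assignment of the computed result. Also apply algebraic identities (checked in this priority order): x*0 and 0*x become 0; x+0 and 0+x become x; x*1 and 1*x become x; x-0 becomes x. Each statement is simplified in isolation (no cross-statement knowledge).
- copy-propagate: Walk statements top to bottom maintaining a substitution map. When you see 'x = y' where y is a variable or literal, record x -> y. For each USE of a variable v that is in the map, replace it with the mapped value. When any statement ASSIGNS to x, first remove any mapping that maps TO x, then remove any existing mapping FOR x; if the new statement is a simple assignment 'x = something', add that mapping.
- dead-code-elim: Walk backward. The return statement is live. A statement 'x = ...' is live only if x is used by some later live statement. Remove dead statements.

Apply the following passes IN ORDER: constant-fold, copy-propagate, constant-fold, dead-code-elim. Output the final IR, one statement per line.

Answer: return 6

Derivation:
Initial IR:
  b = 2
  d = 6
  x = 4 + d
  c = 1
  return d
After constant-fold (5 stmts):
  b = 2
  d = 6
  x = 4 + d
  c = 1
  return d
After copy-propagate (5 stmts):
  b = 2
  d = 6
  x = 4 + 6
  c = 1
  return 6
After constant-fold (5 stmts):
  b = 2
  d = 6
  x = 10
  c = 1
  return 6
After dead-code-elim (1 stmts):
  return 6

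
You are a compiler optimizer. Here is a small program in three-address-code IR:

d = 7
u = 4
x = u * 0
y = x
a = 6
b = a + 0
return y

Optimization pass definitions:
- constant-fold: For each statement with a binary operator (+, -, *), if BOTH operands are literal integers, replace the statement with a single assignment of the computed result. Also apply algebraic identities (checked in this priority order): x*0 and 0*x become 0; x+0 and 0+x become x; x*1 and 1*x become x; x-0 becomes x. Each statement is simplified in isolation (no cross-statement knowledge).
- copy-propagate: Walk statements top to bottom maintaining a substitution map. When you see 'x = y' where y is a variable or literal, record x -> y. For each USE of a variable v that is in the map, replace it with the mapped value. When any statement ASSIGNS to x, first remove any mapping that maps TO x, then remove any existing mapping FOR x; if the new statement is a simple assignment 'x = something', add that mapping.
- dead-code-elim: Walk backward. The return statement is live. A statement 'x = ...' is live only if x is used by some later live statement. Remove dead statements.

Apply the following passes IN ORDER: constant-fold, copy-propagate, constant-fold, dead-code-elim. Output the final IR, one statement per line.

Initial IR:
  d = 7
  u = 4
  x = u * 0
  y = x
  a = 6
  b = a + 0
  return y
After constant-fold (7 stmts):
  d = 7
  u = 4
  x = 0
  y = x
  a = 6
  b = a
  return y
After copy-propagate (7 stmts):
  d = 7
  u = 4
  x = 0
  y = 0
  a = 6
  b = 6
  return 0
After constant-fold (7 stmts):
  d = 7
  u = 4
  x = 0
  y = 0
  a = 6
  b = 6
  return 0
After dead-code-elim (1 stmts):
  return 0

Answer: return 0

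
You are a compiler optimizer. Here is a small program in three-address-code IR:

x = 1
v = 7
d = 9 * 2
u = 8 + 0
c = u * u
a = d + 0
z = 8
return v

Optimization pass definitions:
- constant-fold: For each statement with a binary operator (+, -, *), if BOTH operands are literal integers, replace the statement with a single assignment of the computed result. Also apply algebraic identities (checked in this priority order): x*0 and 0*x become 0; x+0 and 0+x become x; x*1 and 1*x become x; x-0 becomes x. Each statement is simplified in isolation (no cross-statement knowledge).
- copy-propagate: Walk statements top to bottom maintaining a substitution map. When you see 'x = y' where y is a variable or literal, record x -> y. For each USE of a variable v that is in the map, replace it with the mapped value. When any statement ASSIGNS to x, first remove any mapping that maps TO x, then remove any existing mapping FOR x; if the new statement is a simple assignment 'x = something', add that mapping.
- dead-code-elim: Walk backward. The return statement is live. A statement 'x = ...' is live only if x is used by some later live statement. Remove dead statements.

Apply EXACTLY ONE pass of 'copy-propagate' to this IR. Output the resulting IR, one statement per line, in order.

Applying copy-propagate statement-by-statement:
  [1] x = 1  (unchanged)
  [2] v = 7  (unchanged)
  [3] d = 9 * 2  (unchanged)
  [4] u = 8 + 0  (unchanged)
  [5] c = u * u  (unchanged)
  [6] a = d + 0  (unchanged)
  [7] z = 8  (unchanged)
  [8] return v  -> return 7
Result (8 stmts):
  x = 1
  v = 7
  d = 9 * 2
  u = 8 + 0
  c = u * u
  a = d + 0
  z = 8
  return 7

Answer: x = 1
v = 7
d = 9 * 2
u = 8 + 0
c = u * u
a = d + 0
z = 8
return 7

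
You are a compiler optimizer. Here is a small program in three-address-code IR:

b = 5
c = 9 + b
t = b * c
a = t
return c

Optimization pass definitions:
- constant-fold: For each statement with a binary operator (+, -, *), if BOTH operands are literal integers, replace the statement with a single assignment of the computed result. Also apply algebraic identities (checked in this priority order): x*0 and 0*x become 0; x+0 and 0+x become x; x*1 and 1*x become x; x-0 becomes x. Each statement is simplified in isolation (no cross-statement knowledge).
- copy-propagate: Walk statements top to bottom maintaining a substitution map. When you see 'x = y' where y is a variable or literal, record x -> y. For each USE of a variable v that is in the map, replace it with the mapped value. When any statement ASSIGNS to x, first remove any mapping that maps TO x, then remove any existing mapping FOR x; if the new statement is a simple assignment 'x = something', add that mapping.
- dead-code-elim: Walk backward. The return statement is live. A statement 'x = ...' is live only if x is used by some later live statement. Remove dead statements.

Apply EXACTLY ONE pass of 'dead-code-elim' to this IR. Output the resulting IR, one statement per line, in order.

Applying dead-code-elim statement-by-statement:
  [5] return c  -> KEEP (return); live=['c']
  [4] a = t  -> DEAD (a not live)
  [3] t = b * c  -> DEAD (t not live)
  [2] c = 9 + b  -> KEEP; live=['b']
  [1] b = 5  -> KEEP; live=[]
Result (3 stmts):
  b = 5
  c = 9 + b
  return c

Answer: b = 5
c = 9 + b
return c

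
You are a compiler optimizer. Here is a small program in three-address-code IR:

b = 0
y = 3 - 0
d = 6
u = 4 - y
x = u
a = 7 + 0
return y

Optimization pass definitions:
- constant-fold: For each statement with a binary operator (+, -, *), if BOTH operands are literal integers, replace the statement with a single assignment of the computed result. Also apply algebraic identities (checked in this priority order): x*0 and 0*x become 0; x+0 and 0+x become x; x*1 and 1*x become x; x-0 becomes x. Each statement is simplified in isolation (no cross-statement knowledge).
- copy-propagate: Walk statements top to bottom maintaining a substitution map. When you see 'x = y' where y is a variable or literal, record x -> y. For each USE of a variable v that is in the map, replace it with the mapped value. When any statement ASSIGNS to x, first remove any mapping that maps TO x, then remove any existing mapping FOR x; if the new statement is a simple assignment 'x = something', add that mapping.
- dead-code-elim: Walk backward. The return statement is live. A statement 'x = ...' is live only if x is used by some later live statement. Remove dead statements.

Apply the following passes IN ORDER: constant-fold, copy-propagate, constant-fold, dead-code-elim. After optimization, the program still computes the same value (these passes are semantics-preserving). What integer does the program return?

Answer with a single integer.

Initial IR:
  b = 0
  y = 3 - 0
  d = 6
  u = 4 - y
  x = u
  a = 7 + 0
  return y
After constant-fold (7 stmts):
  b = 0
  y = 3
  d = 6
  u = 4 - y
  x = u
  a = 7
  return y
After copy-propagate (7 stmts):
  b = 0
  y = 3
  d = 6
  u = 4 - 3
  x = u
  a = 7
  return 3
After constant-fold (7 stmts):
  b = 0
  y = 3
  d = 6
  u = 1
  x = u
  a = 7
  return 3
After dead-code-elim (1 stmts):
  return 3
Evaluate:
  b = 0  =>  b = 0
  y = 3 - 0  =>  y = 3
  d = 6  =>  d = 6
  u = 4 - y  =>  u = 1
  x = u  =>  x = 1
  a = 7 + 0  =>  a = 7
  return y = 3

Answer: 3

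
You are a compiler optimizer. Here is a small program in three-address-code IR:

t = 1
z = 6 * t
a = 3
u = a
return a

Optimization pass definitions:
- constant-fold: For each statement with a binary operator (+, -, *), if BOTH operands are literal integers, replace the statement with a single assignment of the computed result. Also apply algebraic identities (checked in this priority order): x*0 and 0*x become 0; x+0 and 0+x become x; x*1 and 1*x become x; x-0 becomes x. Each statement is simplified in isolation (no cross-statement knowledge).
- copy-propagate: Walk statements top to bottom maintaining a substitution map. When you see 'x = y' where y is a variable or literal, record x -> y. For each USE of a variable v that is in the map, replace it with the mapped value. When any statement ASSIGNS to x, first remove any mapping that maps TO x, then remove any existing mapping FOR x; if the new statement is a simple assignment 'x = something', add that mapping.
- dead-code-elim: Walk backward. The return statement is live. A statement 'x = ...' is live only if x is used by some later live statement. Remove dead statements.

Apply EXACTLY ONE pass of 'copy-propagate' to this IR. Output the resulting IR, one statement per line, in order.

Applying copy-propagate statement-by-statement:
  [1] t = 1  (unchanged)
  [2] z = 6 * t  -> z = 6 * 1
  [3] a = 3  (unchanged)
  [4] u = a  -> u = 3
  [5] return a  -> return 3
Result (5 stmts):
  t = 1
  z = 6 * 1
  a = 3
  u = 3
  return 3

Answer: t = 1
z = 6 * 1
a = 3
u = 3
return 3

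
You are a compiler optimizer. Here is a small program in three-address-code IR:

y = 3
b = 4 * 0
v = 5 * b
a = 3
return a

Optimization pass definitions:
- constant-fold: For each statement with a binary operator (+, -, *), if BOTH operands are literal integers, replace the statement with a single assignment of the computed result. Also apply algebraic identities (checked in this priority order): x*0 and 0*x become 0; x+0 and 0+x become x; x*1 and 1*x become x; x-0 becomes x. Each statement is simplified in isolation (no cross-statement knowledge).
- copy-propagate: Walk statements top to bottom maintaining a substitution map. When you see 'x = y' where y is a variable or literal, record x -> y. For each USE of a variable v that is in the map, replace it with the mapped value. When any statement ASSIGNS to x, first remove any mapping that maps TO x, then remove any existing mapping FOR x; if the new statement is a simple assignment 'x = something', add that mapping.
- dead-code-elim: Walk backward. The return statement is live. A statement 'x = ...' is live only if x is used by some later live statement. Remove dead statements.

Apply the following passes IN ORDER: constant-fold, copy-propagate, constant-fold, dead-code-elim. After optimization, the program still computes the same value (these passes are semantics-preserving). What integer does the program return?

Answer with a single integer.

Answer: 3

Derivation:
Initial IR:
  y = 3
  b = 4 * 0
  v = 5 * b
  a = 3
  return a
After constant-fold (5 stmts):
  y = 3
  b = 0
  v = 5 * b
  a = 3
  return a
After copy-propagate (5 stmts):
  y = 3
  b = 0
  v = 5 * 0
  a = 3
  return 3
After constant-fold (5 stmts):
  y = 3
  b = 0
  v = 0
  a = 3
  return 3
After dead-code-elim (1 stmts):
  return 3
Evaluate:
  y = 3  =>  y = 3
  b = 4 * 0  =>  b = 0
  v = 5 * b  =>  v = 0
  a = 3  =>  a = 3
  return a = 3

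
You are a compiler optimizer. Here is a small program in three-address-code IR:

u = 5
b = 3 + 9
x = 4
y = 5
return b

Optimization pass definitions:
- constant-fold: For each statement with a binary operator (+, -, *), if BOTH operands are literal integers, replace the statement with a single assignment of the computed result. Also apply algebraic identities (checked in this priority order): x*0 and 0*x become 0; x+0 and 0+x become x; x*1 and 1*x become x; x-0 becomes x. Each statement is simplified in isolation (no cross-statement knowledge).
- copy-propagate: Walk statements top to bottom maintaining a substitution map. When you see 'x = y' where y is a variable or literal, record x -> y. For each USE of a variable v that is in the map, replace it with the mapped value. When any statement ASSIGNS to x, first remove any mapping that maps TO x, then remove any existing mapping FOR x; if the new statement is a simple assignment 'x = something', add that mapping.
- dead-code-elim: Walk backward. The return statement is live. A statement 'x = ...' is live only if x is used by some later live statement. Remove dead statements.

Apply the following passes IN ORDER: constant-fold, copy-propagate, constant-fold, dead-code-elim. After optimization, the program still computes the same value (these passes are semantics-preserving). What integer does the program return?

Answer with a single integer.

Initial IR:
  u = 5
  b = 3 + 9
  x = 4
  y = 5
  return b
After constant-fold (5 stmts):
  u = 5
  b = 12
  x = 4
  y = 5
  return b
After copy-propagate (5 stmts):
  u = 5
  b = 12
  x = 4
  y = 5
  return 12
After constant-fold (5 stmts):
  u = 5
  b = 12
  x = 4
  y = 5
  return 12
After dead-code-elim (1 stmts):
  return 12
Evaluate:
  u = 5  =>  u = 5
  b = 3 + 9  =>  b = 12
  x = 4  =>  x = 4
  y = 5  =>  y = 5
  return b = 12

Answer: 12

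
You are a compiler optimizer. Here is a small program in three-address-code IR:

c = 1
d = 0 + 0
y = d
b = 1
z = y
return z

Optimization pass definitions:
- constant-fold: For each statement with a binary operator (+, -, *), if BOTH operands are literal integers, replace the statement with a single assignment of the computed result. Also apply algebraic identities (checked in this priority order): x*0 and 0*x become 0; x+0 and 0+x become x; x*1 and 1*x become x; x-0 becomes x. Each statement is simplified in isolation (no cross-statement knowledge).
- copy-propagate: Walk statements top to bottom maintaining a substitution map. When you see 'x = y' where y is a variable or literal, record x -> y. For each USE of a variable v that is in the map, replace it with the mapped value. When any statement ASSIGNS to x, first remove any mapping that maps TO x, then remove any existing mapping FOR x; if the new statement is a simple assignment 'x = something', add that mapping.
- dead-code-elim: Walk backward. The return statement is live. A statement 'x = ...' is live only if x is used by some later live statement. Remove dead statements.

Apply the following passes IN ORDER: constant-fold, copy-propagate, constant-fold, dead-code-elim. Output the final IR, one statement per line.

Initial IR:
  c = 1
  d = 0 + 0
  y = d
  b = 1
  z = y
  return z
After constant-fold (6 stmts):
  c = 1
  d = 0
  y = d
  b = 1
  z = y
  return z
After copy-propagate (6 stmts):
  c = 1
  d = 0
  y = 0
  b = 1
  z = 0
  return 0
After constant-fold (6 stmts):
  c = 1
  d = 0
  y = 0
  b = 1
  z = 0
  return 0
After dead-code-elim (1 stmts):
  return 0

Answer: return 0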